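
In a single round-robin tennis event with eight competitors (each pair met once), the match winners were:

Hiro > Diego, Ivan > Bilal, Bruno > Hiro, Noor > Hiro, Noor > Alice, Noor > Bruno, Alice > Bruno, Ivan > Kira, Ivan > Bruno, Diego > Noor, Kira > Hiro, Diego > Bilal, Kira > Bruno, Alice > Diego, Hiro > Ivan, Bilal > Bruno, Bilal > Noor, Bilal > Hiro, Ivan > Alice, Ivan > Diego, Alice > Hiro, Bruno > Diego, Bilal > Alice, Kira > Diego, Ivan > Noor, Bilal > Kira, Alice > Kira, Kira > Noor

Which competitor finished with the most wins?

Win totals: Bilal 5, Hiro 2, Kira 4, Diego 2, Bruno 2, Ivan 6, Alice 4, Noor 3.
Ivan leads with 6 wins (next highest: 5).

Ivan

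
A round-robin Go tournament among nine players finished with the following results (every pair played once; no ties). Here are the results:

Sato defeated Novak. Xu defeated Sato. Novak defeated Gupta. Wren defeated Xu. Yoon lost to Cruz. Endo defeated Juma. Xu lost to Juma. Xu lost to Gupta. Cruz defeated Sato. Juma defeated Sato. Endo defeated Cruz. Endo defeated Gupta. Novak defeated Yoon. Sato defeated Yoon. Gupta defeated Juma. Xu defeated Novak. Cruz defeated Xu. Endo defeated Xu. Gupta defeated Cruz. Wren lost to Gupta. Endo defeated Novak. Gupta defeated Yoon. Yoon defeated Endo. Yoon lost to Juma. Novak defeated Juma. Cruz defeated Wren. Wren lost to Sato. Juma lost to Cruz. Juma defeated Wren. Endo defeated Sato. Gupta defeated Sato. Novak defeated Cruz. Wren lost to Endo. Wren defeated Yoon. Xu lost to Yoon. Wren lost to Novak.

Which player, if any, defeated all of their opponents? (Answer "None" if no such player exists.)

None

Highest win total is Endo with 7 (out of 8 possible).
Endo lost to Yoon, so no player went undefeated.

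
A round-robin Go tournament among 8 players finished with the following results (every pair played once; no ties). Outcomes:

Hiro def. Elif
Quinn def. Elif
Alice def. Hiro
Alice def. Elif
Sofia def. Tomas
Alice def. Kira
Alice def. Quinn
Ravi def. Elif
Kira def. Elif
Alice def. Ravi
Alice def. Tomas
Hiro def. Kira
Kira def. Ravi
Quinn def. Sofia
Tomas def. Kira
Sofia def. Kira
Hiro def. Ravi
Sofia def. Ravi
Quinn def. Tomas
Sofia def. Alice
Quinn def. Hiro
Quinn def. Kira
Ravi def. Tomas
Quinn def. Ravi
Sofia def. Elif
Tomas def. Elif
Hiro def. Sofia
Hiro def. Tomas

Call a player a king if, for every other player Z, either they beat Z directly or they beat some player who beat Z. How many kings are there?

3

Ravi cannot reach Sofia, Hiro, Quinn, Alice in two steps.
Tomas cannot reach Sofia, Hiro, Quinn, Alice in two steps.
Sofia reaches everyone (king).
Elif cannot reach Ravi, Tomas, Sofia, Hiro, Quinn, Alice, Kira in two steps.
Hiro cannot reach Quinn in two steps.
Quinn reaches everyone (king).
Alice reaches everyone (king).
Kira cannot reach Sofia, Hiro, Quinn, Alice in two steps.
Kings: Sofia, Quinn, Alice — 3.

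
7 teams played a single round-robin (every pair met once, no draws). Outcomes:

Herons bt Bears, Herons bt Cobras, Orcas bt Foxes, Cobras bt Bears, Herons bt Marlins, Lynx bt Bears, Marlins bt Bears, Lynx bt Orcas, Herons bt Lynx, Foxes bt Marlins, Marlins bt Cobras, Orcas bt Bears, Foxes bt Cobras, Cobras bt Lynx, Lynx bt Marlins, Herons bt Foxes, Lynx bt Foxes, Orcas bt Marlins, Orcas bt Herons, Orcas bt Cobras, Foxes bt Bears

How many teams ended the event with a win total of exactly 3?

Win totals: Orcas 5, Bears 0, Cobras 2, Herons 5, Foxes 3, Lynx 4, Marlins 2.
Exactly 3: Foxes — 1 team.

1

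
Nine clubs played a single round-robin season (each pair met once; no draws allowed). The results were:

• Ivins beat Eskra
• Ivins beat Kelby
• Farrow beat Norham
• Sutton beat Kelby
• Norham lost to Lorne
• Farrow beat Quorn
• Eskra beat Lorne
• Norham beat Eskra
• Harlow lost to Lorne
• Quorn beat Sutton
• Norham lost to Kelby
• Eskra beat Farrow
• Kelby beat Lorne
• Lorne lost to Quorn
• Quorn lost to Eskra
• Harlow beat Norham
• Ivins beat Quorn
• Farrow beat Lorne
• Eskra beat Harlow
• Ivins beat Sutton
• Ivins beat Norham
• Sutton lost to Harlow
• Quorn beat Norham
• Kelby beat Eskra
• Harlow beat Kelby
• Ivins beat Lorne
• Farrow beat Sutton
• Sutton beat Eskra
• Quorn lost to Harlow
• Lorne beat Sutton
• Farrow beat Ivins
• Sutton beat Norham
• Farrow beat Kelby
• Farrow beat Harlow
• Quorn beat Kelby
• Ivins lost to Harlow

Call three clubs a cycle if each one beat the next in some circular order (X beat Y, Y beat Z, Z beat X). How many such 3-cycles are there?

Win totals: Norham 1, Farrow 7, Quorn 4, Ivins 6, Sutton 3, Harlow 5, Lorne 3, Kelby 3, Eskra 4.
A club with w wins dominates both others in C(w,2) triples; summing gives 0 + 21 + 6 + 15 + 3 + 10 + 3 + 3 + 6 = 67 transitive triples.
Total triples C(9,3) = 84, so cyclic triples = 84 − 67 = 17.

17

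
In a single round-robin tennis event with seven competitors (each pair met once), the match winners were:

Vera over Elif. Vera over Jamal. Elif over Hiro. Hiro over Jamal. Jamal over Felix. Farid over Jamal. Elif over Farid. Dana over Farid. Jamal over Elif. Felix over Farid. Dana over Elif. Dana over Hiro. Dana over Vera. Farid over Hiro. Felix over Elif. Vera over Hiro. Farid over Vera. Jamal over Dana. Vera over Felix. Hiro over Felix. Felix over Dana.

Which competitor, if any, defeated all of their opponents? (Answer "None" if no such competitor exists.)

None

Highest win total is Vera with 4 (out of 6 possible).
Vera lost to Dana, Farid, so no competitor went undefeated.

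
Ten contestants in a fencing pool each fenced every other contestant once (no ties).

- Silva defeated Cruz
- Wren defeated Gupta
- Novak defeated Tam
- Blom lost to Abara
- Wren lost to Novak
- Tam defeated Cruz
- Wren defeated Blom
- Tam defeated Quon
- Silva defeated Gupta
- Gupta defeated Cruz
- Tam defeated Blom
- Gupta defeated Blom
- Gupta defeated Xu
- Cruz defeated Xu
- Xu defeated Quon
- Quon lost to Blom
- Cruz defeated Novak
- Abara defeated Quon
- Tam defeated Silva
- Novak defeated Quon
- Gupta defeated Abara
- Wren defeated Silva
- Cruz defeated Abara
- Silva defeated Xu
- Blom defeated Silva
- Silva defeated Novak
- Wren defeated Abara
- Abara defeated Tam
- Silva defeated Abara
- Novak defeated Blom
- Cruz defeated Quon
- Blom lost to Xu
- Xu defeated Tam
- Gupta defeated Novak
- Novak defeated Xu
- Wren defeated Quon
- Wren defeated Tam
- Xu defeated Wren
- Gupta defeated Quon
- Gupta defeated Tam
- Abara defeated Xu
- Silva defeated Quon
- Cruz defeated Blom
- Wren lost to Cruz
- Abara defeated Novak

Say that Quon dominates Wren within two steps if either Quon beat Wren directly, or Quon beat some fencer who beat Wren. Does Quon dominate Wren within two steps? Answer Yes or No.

Quon did not beat Wren directly.
Quon beat no one, so there is no intermediate fencer.

No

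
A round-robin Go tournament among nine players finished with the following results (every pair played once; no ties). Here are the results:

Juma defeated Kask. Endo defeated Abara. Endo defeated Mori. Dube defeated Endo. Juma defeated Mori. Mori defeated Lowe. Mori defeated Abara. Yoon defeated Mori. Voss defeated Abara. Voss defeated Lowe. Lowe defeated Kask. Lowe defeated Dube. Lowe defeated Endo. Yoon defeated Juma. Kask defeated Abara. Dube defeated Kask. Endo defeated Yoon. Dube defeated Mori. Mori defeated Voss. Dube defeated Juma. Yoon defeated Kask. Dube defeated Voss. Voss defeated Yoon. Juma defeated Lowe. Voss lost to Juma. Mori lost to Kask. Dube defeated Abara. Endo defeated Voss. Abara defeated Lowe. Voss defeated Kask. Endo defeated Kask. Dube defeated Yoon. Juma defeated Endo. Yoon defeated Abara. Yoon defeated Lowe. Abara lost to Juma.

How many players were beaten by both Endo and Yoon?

Endo beat: Yoon, Mori, Abara, Kask, Voss.
Yoon beat: Juma, Mori, Abara, Kask, Lowe.
Both beat: Mori, Abara, Kask — 3.

3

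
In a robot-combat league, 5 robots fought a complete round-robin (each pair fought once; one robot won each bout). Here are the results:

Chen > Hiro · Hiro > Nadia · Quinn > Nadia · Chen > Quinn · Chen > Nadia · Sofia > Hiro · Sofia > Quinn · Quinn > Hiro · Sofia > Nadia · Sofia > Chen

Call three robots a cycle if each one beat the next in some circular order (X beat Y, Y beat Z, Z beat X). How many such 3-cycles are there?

Win totals: Sofia 4, Chen 3, Hiro 1, Quinn 2, Nadia 0.
A robot with w wins dominates both others in C(w,2) triples; summing gives 6 + 3 + 0 + 1 + 0 = 10 transitive triples.
Total triples C(5,3) = 10, so cyclic triples = 10 − 10 = 0.

0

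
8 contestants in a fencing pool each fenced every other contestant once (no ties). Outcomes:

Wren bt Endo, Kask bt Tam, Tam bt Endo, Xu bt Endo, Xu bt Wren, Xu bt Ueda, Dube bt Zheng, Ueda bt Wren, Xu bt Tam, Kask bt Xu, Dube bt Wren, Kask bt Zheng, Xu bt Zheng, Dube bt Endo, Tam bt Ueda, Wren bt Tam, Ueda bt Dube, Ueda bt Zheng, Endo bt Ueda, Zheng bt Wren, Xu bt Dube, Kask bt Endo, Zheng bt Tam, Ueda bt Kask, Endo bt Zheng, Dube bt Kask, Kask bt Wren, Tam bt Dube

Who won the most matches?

Xu

Win totals: Tam 3, Wren 2, Zheng 2, Xu 6, Ueda 4, Kask 5, Endo 2, Dube 4.
Xu leads with 6 wins (next highest: 5).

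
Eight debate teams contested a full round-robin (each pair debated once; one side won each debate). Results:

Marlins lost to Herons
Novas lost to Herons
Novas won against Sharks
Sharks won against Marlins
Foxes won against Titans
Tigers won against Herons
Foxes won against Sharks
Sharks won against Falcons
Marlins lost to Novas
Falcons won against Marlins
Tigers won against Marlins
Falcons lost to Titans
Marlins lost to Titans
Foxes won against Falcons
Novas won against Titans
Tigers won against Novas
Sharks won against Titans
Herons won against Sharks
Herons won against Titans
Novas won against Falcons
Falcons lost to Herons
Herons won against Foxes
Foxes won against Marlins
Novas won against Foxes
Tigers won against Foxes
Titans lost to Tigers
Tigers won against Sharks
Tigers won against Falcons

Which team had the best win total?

Win totals: Herons 6, Falcons 1, Titans 2, Foxes 4, Marlins 0, Novas 5, Tigers 7, Sharks 3.
Tigers leads with 7 wins (next highest: 6).

Tigers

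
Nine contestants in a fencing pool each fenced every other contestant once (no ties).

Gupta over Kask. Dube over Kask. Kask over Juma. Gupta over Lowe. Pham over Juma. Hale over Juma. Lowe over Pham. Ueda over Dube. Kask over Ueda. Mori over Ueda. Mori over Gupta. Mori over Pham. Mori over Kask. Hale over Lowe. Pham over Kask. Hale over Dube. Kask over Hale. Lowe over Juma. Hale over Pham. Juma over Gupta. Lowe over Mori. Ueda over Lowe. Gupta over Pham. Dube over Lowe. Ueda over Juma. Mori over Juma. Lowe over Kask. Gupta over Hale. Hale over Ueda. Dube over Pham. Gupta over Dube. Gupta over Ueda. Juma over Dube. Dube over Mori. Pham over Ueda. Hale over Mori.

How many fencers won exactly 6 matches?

2

Win totals: Lowe 4, Gupta 6, Juma 2, Hale 6, Ueda 3, Dube 4, Pham 3, Mori 5, Kask 3.
Exactly 6: Gupta, Hale — 2 fencers.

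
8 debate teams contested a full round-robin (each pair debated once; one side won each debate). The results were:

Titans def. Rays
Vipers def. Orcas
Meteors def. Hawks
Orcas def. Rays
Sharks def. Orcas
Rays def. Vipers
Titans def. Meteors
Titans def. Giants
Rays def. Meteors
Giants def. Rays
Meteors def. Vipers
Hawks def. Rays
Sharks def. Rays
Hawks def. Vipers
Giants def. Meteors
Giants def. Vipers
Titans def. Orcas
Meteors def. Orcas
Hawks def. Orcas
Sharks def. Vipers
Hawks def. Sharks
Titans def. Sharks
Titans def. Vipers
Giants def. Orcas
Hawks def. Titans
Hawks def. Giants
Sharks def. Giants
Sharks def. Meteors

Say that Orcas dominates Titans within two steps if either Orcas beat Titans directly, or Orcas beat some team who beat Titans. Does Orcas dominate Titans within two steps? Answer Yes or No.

No

Orcas did not beat Titans directly.
Orcas beat Rays, but each of them lost to Titans. No two-step path.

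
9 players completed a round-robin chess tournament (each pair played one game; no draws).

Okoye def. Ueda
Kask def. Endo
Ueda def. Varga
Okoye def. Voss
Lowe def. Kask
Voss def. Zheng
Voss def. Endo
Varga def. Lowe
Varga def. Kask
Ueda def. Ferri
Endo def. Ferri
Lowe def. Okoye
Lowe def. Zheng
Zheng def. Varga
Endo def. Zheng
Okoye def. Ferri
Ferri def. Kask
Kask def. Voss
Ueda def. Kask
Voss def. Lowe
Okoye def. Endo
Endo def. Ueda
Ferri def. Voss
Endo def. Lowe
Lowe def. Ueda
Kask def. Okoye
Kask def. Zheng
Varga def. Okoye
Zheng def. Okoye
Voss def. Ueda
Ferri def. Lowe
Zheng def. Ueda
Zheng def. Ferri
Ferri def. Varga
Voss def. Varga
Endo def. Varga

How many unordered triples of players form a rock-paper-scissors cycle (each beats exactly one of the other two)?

Win totals: Endo 5, Ferri 4, Okoye 4, Ueda 3, Kask 4, Lowe 4, Voss 5, Zheng 4, Varga 3.
A player with w wins dominates both others in C(w,2) triples; summing gives 10 + 6 + 6 + 3 + 6 + 6 + 10 + 6 + 3 = 56 transitive triples.
Total triples C(9,3) = 84, so cyclic triples = 84 − 56 = 28.

28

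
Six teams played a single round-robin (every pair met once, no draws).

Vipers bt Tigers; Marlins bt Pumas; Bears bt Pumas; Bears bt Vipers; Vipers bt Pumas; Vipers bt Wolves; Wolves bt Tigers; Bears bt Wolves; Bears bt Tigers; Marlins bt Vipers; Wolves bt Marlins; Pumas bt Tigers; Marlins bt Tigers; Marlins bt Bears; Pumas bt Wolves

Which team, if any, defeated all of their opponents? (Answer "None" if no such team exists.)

Highest win total is Marlins with 4 (out of 5 possible).
Marlins lost to Wolves, so no team went undefeated.

None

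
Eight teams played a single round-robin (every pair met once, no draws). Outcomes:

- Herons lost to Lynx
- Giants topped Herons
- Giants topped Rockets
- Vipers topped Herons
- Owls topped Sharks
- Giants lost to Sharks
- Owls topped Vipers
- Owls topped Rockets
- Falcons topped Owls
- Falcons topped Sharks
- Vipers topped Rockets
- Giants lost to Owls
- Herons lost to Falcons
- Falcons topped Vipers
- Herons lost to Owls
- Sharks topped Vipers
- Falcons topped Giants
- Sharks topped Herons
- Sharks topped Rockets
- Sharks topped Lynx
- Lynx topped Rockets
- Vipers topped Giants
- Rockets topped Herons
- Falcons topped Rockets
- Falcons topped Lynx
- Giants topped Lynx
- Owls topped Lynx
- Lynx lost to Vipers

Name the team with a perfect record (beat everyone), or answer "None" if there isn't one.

Falcons has 7 wins out of 7 opponents — a perfect record.

Falcons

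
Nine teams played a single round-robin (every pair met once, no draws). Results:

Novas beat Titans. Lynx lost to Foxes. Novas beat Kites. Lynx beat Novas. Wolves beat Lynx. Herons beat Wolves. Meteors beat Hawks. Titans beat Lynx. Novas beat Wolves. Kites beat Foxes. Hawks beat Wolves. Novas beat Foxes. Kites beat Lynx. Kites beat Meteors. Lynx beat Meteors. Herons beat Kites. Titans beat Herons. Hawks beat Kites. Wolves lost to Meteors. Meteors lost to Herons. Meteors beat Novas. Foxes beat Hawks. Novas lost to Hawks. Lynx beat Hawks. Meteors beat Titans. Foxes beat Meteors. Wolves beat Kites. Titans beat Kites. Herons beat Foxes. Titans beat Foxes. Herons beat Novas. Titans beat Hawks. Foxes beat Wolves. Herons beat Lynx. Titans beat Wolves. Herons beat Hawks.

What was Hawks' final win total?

3

Hawks' results: beat Kites, Novas, Wolves; lost to Herons, Foxes, Meteors, Lynx, Titans.
That is 3 wins.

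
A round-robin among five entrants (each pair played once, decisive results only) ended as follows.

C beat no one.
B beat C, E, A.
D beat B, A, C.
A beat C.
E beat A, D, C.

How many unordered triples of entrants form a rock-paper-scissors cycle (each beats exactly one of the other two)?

Win totals: A 1, B 3, C 0, D 3, E 3.
An entrant with w wins dominates both others in C(w,2) triples; summing gives 0 + 3 + 0 + 3 + 3 = 9 transitive triples.
Total triples C(5,3) = 10, so cyclic triples = 10 − 9 = 1.

1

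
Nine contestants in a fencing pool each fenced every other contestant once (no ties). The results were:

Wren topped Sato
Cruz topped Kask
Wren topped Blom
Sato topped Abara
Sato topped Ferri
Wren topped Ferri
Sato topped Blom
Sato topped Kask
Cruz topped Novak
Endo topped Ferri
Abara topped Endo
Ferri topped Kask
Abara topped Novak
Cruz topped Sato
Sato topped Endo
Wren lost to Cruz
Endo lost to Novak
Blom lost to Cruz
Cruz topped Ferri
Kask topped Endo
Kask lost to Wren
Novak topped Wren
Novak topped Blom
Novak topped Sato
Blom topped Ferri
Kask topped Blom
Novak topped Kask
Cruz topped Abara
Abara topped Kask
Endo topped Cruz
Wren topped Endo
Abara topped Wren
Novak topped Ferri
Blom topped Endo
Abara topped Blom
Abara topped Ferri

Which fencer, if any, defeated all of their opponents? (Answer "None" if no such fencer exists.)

None

Highest win total is Cruz with 7 (out of 8 possible).
Cruz lost to Endo, so no fencer went undefeated.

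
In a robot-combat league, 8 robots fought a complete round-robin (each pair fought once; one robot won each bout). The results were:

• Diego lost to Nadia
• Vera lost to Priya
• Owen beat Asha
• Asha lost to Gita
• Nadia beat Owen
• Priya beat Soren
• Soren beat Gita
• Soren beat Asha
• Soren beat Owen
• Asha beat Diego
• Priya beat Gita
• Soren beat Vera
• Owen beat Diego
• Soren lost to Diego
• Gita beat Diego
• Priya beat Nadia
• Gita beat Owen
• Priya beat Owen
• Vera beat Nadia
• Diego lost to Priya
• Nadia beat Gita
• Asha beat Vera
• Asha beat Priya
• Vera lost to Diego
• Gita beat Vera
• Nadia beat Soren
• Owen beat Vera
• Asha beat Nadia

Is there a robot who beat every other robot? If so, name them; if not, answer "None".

None

Highest win total is Priya with 6 (out of 7 possible).
Priya lost to Asha, so no robot went undefeated.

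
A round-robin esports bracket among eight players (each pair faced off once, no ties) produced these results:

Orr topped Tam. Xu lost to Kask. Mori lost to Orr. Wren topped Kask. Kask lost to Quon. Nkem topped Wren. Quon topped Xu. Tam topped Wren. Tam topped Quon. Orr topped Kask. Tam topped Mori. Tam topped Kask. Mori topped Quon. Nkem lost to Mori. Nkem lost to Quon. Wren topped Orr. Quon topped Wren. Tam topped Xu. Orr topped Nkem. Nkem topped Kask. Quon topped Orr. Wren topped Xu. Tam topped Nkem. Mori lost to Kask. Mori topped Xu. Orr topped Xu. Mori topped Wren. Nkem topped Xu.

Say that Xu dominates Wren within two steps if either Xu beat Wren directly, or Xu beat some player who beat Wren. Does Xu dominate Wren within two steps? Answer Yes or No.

No

Xu did not beat Wren directly.
Xu beat no one, so there is no intermediate player.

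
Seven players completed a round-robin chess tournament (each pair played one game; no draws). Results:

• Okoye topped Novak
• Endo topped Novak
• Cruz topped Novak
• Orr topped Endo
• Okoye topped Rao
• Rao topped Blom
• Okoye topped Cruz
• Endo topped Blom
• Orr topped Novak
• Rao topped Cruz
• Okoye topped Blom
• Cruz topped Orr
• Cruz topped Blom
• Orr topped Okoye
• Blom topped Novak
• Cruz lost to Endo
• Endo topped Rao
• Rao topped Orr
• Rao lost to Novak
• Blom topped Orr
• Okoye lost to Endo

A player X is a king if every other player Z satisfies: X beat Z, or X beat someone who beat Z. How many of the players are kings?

Blom cannot reach Cruz in two steps.
Orr reaches everyone (king).
Cruz reaches everyone (king).
Rao reaches everyone (king).
Novak cannot reach Endo, Okoye in two steps.
Endo reaches everyone (king).
Okoye cannot reach Endo in two steps.
Kings: Orr, Cruz, Rao, Endo — 4.

4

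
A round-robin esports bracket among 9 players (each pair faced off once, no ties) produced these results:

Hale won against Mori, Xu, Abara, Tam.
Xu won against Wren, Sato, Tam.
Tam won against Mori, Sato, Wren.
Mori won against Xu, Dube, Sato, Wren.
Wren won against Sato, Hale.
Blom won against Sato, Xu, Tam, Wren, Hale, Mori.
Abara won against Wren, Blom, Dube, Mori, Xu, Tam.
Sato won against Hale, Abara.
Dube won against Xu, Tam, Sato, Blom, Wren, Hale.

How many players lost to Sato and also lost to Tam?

Sato beat: Hale, Abara.
Tam beat: Mori, Wren, Sato.
No one was beaten by both.

0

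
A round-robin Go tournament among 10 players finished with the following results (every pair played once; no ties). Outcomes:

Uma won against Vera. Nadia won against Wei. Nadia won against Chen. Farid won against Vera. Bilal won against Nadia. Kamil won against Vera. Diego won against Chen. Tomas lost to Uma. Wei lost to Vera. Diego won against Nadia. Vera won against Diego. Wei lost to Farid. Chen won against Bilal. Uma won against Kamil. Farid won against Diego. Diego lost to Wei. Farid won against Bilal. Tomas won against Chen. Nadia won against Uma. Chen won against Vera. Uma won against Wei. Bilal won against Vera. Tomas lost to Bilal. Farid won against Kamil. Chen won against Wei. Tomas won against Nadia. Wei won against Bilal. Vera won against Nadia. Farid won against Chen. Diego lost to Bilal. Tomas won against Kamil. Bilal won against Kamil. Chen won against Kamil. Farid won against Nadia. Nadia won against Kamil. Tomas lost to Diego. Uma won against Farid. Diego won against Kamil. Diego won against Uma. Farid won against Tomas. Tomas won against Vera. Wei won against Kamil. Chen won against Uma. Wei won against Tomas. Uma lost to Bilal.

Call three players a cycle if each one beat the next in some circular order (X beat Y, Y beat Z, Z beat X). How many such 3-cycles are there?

26

Win totals: Kamil 1, Chen 5, Bilal 6, Vera 3, Nadia 4, Wei 4, Farid 8, Uma 5, Diego 5, Tomas 4.
A player with w wins dominates both others in C(w,2) triples; summing gives 0 + 10 + 15 + 3 + 6 + 6 + 28 + 10 + 10 + 6 = 94 transitive triples.
Total triples C(10,3) = 120, so cyclic triples = 120 − 94 = 26.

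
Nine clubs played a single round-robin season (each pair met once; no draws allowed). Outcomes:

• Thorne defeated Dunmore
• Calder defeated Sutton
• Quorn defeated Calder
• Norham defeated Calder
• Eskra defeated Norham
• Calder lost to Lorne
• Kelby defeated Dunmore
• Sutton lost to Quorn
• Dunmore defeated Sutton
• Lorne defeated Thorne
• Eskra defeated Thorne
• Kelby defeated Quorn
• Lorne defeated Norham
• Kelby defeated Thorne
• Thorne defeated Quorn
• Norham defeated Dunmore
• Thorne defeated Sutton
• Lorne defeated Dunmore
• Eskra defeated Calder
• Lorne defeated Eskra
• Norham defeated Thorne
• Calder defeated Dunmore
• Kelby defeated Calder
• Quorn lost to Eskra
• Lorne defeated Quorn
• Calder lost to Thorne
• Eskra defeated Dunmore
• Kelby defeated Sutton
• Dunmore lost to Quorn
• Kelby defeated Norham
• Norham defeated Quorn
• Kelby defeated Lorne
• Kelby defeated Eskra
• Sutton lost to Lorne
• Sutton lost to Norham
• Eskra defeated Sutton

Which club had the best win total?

Kelby

Win totals: Norham 5, Sutton 0, Dunmore 1, Kelby 8, Eskra 6, Lorne 7, Quorn 3, Calder 2, Thorne 4.
Kelby leads with 8 wins (next highest: 7).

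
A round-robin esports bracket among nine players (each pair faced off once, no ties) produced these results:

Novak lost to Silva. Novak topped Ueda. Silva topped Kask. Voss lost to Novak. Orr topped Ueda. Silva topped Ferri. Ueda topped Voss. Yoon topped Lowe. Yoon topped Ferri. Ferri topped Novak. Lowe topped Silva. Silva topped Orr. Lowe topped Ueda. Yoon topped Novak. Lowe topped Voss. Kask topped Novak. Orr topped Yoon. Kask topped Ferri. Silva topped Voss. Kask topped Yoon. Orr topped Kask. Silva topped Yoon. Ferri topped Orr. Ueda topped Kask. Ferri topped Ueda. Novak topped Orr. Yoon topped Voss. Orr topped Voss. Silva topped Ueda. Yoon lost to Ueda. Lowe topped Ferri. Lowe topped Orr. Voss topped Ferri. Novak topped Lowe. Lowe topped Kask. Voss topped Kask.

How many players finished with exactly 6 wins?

1

Win totals: Novak 4, Ferri 3, Lowe 6, Orr 4, Yoon 4, Voss 2, Kask 3, Ueda 3, Silva 7.
Exactly 6: Lowe — 1 player.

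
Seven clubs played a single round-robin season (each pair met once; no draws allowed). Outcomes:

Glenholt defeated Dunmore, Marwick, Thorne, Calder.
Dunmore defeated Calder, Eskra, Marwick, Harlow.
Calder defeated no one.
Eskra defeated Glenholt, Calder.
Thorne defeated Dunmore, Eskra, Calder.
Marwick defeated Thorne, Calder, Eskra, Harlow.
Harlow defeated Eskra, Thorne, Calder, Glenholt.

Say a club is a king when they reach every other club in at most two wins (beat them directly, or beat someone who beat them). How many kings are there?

Marwick reaches everyone (king).
Dunmore reaches everyone (king).
Calder cannot reach Marwick, Dunmore, Eskra, Glenholt, Harlow, Thorne in two steps.
Eskra cannot reach Harlow in two steps.
Glenholt reaches everyone (king).
Harlow reaches everyone (king).
Thorne reaches everyone (king).
Kings: Marwick, Dunmore, Glenholt, Harlow, Thorne — 5.

5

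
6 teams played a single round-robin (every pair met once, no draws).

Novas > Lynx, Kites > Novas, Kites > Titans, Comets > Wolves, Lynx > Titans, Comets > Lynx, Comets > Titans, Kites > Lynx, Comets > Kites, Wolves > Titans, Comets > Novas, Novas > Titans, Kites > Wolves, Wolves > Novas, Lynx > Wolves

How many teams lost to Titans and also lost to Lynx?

0

Titans beat: no one.
Lynx beat: Titans, Wolves.
No one was beaten by both.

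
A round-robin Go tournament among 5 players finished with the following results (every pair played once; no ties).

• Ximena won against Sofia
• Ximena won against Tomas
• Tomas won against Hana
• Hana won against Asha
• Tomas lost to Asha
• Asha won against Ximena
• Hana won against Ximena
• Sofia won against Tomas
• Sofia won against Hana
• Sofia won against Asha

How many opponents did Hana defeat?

2

Hana's results: beat Ximena, Asha; lost to Tomas, Sofia.
That is 2 wins.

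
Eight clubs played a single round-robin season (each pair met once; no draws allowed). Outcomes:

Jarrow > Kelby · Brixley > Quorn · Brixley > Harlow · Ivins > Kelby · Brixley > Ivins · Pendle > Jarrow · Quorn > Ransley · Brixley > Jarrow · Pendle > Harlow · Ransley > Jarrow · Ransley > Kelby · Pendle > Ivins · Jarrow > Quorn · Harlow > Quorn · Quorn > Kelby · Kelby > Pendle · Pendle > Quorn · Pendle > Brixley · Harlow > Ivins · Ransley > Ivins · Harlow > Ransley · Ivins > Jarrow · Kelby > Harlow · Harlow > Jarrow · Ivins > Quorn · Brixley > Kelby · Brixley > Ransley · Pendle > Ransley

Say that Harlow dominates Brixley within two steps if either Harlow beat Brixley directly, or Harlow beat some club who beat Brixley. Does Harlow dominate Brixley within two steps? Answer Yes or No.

No

Harlow did not beat Brixley directly.
Harlow beat Jarrow, Ivins, Quorn, Ransley, but each of them lost to Brixley. No two-step path.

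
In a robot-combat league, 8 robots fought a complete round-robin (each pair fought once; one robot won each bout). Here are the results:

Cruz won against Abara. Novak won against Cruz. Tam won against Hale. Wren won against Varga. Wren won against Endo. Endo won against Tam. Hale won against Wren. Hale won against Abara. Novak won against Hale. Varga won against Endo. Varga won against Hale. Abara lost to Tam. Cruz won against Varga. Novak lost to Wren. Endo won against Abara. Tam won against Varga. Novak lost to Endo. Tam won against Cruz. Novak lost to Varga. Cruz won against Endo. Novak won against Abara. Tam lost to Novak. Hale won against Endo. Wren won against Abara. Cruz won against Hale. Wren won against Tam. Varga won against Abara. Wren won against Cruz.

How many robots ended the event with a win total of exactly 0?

Win totals: Endo 3, Novak 4, Hale 3, Abara 0, Cruz 4, Tam 4, Wren 6, Varga 4.
Exactly 0: Abara — 1 robot.

1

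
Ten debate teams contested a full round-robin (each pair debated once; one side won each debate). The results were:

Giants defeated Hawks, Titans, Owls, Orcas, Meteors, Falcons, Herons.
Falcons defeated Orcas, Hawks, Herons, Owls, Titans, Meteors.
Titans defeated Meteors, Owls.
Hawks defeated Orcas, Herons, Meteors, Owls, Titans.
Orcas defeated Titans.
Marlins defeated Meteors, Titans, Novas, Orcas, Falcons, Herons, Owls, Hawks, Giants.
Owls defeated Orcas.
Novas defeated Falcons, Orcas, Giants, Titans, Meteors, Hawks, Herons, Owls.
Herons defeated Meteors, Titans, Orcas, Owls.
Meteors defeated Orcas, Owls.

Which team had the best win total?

Marlins

Win totals: Meteors 2, Titans 2, Marlins 9, Herons 4, Orcas 1, Hawks 5, Novas 8, Owls 1, Falcons 6, Giants 7.
Marlins leads with 9 wins (next highest: 8).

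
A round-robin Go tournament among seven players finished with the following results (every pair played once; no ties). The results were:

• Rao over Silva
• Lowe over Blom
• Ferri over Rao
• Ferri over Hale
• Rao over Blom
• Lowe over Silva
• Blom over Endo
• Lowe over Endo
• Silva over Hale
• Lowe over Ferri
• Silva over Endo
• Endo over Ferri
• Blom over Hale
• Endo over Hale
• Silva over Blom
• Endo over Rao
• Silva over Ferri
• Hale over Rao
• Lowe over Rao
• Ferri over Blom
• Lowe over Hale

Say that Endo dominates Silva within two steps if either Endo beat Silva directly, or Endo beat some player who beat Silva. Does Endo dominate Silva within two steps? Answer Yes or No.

Endo did not beat Silva directly.
Endo beat Hale, Ferri, Rao. Of those, Rao beat Silva.

Yes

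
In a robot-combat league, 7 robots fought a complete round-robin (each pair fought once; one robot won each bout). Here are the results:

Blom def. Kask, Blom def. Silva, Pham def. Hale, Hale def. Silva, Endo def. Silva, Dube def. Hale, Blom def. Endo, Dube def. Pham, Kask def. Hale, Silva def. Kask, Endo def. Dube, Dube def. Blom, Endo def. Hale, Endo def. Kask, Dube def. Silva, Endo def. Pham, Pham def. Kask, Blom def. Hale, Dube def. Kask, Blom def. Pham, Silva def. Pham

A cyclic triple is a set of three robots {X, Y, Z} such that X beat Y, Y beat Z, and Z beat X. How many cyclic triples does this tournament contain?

3

Win totals: Dube 5, Kask 1, Pham 2, Silva 2, Hale 1, Blom 5, Endo 5.
A robot with w wins dominates both others in C(w,2) triples; summing gives 10 + 0 + 1 + 1 + 0 + 10 + 10 = 32 transitive triples.
Total triples C(7,3) = 35, so cyclic triples = 35 − 32 = 3.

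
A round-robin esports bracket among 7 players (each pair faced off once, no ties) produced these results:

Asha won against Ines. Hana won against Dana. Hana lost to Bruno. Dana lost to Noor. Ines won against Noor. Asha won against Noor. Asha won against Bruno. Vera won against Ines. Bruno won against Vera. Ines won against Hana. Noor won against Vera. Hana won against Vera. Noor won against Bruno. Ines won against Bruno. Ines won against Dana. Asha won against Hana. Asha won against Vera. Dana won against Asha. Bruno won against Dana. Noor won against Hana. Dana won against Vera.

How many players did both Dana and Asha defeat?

Dana beat: Vera, Asha.
Asha beat: Vera, Noor, Ines, Bruno, Hana.
Both beat: Vera — 1.

1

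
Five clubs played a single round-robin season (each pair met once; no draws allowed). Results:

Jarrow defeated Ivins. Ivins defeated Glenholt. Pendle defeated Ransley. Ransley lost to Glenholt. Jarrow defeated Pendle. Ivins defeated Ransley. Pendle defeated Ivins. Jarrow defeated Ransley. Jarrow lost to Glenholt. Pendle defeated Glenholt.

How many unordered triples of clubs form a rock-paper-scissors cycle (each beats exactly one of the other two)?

Win totals: Jarrow 3, Pendle 3, Glenholt 2, Ransley 0, Ivins 2.
A club with w wins dominates both others in C(w,2) triples; summing gives 3 + 3 + 1 + 0 + 1 = 8 transitive triples.
Total triples C(5,3) = 10, so cyclic triples = 10 − 8 = 2.

2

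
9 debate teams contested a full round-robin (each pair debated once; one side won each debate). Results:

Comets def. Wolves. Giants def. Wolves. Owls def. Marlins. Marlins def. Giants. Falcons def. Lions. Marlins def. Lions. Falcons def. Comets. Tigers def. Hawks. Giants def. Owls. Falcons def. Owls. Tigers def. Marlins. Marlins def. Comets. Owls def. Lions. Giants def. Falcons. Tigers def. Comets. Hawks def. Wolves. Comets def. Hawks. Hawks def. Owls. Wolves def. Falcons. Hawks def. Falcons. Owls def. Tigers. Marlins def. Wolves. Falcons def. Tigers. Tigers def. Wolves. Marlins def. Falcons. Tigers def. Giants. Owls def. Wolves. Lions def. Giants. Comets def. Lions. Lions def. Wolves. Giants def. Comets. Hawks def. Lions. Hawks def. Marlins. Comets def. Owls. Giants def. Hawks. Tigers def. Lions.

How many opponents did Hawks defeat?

5

Hawks' results: beat Owls, Wolves, Marlins, Falcons, Lions; lost to Comets, Tigers, Giants.
That is 5 wins.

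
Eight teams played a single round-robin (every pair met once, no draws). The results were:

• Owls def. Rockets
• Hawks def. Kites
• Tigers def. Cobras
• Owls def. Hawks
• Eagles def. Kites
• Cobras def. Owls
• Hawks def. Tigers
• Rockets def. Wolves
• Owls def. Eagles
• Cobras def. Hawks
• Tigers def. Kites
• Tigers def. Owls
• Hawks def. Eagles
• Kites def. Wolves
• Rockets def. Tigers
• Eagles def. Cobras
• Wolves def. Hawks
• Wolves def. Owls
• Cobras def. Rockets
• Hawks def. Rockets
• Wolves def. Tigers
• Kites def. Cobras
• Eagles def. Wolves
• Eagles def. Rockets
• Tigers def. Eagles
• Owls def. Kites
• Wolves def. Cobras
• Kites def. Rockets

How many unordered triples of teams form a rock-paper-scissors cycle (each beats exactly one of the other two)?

Win totals: Rockets 2, Wolves 4, Cobras 3, Kites 3, Hawks 4, Eagles 4, Tigers 4, Owls 4.
A team with w wins dominates both others in C(w,2) triples; summing gives 1 + 6 + 3 + 3 + 6 + 6 + 6 + 6 = 37 transitive triples.
Total triples C(8,3) = 56, so cyclic triples = 56 − 37 = 19.

19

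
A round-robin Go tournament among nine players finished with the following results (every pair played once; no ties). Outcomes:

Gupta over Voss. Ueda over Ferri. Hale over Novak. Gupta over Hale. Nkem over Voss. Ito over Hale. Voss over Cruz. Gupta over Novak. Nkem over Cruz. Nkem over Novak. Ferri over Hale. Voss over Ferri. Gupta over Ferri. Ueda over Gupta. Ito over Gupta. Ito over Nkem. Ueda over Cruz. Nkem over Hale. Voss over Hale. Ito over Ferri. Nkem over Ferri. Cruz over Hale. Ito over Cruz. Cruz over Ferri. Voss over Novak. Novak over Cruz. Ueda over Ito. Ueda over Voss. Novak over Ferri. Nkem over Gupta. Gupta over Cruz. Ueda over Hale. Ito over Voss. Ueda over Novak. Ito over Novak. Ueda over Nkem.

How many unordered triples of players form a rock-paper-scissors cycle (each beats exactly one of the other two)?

2

Win totals: Gupta 5, Voss 4, Ferri 1, Ito 7, Novak 2, Ueda 8, Cruz 2, Nkem 6, Hale 1.
A player with w wins dominates both others in C(w,2) triples; summing gives 10 + 6 + 0 + 21 + 1 + 28 + 1 + 15 + 0 = 82 transitive triples.
Total triples C(9,3) = 84, so cyclic triples = 84 − 82 = 2.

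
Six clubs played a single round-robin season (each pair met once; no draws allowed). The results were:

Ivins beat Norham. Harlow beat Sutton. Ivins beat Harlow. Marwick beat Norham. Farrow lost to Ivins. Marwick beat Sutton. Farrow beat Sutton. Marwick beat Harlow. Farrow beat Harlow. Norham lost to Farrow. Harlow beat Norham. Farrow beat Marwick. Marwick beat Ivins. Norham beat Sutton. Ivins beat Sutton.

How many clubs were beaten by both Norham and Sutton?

Norham beat: Sutton.
Sutton beat: no one.
No one was beaten by both.

0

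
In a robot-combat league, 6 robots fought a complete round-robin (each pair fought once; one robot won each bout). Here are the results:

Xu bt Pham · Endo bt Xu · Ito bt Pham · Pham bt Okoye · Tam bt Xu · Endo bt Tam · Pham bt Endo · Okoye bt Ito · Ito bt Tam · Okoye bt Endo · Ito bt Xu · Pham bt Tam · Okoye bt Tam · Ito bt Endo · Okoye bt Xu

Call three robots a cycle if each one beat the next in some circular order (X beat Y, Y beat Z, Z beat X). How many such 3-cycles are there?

Of the C(6,3) = 20 triples, the cyclic ones are: {Okoye, Ito, Pham}; {Okoye, Xu, Pham}; {Tam, Xu, Pham}; {Xu, Endo, Pham}.
That is 4.

4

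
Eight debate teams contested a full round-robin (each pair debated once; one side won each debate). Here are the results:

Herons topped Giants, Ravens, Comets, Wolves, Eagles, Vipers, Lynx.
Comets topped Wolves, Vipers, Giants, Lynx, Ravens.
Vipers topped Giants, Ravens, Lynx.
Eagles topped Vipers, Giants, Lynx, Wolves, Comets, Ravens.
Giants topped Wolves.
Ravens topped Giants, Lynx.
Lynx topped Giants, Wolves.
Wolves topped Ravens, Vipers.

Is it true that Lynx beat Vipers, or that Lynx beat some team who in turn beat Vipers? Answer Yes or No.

Yes

Lynx did not beat Vipers directly.
Lynx beat Giants, Wolves. Of those, Wolves beat Vipers.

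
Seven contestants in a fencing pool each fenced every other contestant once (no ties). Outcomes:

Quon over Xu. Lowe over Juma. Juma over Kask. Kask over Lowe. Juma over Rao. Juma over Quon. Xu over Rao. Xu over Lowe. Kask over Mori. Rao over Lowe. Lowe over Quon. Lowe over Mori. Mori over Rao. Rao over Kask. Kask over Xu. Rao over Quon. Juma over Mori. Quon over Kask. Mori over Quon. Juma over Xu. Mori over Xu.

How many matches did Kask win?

Kask's results: beat Mori, Lowe, Xu; lost to Rao, Quon, Juma.
That is 3 wins.

3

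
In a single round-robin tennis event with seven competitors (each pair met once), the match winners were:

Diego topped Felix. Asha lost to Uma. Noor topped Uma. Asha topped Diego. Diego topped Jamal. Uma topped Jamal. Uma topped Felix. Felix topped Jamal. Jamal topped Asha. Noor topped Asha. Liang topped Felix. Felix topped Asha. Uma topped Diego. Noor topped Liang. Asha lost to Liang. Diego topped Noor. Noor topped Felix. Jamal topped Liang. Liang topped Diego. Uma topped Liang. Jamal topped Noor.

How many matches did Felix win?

Felix's results: beat Asha, Jamal; lost to Liang, Noor, Uma, Diego.
That is 2 wins.

2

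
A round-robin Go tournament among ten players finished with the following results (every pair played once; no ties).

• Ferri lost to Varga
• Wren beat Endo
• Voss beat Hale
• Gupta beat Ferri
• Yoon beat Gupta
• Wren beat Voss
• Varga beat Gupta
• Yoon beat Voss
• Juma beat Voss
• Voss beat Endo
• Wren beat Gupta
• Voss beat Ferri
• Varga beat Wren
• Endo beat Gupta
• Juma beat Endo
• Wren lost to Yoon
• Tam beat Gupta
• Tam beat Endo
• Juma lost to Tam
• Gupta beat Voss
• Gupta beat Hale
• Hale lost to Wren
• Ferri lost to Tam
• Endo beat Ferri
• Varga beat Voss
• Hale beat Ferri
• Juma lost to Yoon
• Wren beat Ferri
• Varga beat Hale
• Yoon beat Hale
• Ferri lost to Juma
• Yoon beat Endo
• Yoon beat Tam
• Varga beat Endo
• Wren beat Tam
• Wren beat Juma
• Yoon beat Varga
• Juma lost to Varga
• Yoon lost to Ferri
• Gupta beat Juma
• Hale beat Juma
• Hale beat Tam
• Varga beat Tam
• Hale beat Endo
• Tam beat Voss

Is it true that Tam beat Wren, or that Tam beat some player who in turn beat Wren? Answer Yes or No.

Tam did not beat Wren directly.
Tam beat Endo, Juma, Gupta, Ferri, Voss, but each of them lost to Wren. No two-step path.

No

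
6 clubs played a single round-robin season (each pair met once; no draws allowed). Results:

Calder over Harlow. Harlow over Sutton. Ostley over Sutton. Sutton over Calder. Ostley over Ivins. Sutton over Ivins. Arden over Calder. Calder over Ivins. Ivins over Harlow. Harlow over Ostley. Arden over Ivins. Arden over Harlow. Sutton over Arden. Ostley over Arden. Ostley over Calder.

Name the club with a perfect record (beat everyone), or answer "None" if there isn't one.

None

Highest win total is Ostley with 4 (out of 5 possible).
Ostley lost to Harlow, so no club went undefeated.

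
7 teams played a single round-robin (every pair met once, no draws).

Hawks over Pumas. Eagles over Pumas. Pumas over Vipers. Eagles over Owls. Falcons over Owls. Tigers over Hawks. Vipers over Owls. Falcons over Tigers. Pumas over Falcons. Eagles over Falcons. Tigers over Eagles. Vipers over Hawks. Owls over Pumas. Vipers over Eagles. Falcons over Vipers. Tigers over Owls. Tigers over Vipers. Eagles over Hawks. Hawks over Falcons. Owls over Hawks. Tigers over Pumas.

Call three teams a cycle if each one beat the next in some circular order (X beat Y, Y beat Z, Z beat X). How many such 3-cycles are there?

10

Win totals: Falcons 3, Eagles 4, Vipers 3, Tigers 5, Hawks 2, Owls 2, Pumas 2.
A team with w wins dominates both others in C(w,2) triples; summing gives 3 + 6 + 3 + 10 + 1 + 1 + 1 = 25 transitive triples.
Total triples C(7,3) = 35, so cyclic triples = 35 − 25 = 10.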